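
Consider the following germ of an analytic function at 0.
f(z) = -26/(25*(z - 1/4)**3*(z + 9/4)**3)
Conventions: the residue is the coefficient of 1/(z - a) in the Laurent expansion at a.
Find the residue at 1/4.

The residue is -4992/78125.

At the order-3 pole 1/4 set g(z) = (z - (1/4))^3*f(z) = -26/(25*(z + 9/4)**3).
Order-3 pole: residue = g''(a)/2; g''(1/4) = -9984/78125, so the residue is -4992/78125.


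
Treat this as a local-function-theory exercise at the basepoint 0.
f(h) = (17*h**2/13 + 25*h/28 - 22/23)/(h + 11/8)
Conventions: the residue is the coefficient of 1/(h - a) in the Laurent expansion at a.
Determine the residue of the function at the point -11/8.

The residue is 38599/133952.

At the order-1 pole -11/8 set g(h) = (h - (-11/8))*f(h) = 17*h**2/13 + 25*h/28 - 22/23.
Simple pole: residue = g(a) at a = -11/8, which is 38599/133952.


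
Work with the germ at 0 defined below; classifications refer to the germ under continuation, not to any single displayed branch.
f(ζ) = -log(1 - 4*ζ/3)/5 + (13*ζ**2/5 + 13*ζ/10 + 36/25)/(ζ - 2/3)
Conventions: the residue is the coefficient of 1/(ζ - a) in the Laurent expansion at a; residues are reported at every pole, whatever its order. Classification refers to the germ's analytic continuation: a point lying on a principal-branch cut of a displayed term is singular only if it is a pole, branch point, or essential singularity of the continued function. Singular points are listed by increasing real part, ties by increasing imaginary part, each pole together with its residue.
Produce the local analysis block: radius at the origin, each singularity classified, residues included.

Radius of convergence at 0: 2/3.
At 2/3: a pole of order 1; residue 779/225.
At 3/4: a logarithmic branch point.

Denominator factor (ζ - 2/3): pole of order 1 at 2/3, modulus 2/3.
Branch term (-1/5)*log(1 - ζ/(3/4)): its argument vanishes at ζ = 3/4, a logarithmic branch point, modulus 3/4.
The radius of convergence is the smallest modulus among the singular points: 2/3.
The branch term is analytic at 2/3 and contributes nothing to the residue; only the rational part matters.
At the order-1 pole 2/3 set g(ζ) = (ζ - (2/3))*(rational part) = 13*ζ**2/5 + 13*ζ/10 + 36/25.
Simple pole: residue = g(a) at a = 2/3, which is 779/225.
List the singular points by increasing real part (a conjugate pair: the negative imaginary part first).


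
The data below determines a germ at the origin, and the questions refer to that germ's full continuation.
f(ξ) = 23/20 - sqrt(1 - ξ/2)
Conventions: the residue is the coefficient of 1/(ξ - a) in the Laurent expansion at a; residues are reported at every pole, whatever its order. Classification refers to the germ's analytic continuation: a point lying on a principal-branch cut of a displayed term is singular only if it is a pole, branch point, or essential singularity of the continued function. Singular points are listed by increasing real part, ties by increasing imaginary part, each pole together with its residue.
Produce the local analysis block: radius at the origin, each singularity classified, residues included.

Radius of convergence at 0: 2.
At 2: an algebraic (square-root) branch point.

Branch term (-1)*sqrt(1 - ξ/(2)): its argument vanishes at ξ = 2, a square-root branch point, modulus 2.
The radius of convergence is the smallest modulus among the singular points: 2.


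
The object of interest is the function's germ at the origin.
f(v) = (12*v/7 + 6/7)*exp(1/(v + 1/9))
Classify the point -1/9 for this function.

The exponent 1/(v - (-1/9)) has a pole at -1/9, so exp(1/(v - (-1/9))) takes every nonzero value near it: an essential singularity (not a pole of any order).

The point is an essential singularity.


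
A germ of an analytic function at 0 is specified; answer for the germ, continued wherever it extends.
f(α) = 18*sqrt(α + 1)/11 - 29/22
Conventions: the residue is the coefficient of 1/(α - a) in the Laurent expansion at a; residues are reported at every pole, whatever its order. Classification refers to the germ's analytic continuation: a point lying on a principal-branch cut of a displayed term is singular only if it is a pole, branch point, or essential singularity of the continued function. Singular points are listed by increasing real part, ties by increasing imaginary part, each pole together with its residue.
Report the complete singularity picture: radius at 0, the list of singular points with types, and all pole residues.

Branch term (18/11)*sqrt(1 - α/(-1)): its argument vanishes at α = -1, a square-root branch point, modulus 1.
The radius of convergence is the smallest modulus among the singular points: 1.

Radius of convergence at 0: 1.
At -1: an algebraic (square-root) branch point.


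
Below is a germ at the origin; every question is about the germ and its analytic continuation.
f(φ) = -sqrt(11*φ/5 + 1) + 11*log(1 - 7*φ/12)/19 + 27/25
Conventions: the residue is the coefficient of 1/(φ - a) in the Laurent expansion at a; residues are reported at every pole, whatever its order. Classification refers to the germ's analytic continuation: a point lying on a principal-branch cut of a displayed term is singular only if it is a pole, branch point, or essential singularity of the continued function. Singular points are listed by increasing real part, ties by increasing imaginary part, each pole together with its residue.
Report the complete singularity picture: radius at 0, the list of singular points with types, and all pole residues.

Branch term (-1)*sqrt(1 - φ/(-5/11)): its argument vanishes at φ = -5/11, a square-root branch point, modulus 5/11.
Branch term (11/19)*log(1 - φ/(12/7)): its argument vanishes at φ = 12/7, a logarithmic branch point, modulus 12/7.
The radius of convergence is the smallest modulus among the singular points: 5/11.
List the singular points by increasing real part (a conjugate pair: the negative imaginary part first).

Radius of convergence at 0: 5/11.
At -5/11: an algebraic (square-root) branch point.
At 12/7: a logarithmic branch point.


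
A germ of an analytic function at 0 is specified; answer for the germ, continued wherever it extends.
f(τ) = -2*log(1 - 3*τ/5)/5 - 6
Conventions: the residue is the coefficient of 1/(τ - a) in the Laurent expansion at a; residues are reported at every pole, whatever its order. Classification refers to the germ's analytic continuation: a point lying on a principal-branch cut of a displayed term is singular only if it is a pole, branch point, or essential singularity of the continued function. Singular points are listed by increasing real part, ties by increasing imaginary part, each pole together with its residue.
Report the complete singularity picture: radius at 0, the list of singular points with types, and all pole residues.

Branch term (-2/5)*log(1 - τ/(5/3)): its argument vanishes at τ = 5/3, a logarithmic branch point, modulus 5/3.
The radius of convergence is the smallest modulus among the singular points: 5/3.

Radius of convergence at 0: 5/3.
At 5/3: a logarithmic branch point.


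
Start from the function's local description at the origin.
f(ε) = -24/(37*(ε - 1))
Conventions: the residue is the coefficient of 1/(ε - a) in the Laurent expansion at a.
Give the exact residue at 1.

The residue is -24/37.

At the order-1 pole 1 set g(ε) = (ε - (1))*f(ε) = -24/37.
Simple pole: residue = g(a) at a = 1, which is -24/37.


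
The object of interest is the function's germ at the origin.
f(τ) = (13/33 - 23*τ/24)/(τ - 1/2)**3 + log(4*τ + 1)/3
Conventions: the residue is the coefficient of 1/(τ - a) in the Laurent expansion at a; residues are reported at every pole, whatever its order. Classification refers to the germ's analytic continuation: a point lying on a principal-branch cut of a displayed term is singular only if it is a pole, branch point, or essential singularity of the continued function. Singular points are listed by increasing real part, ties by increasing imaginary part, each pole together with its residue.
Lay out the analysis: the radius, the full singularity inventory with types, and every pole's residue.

Denominator factor (τ - 1/2)^3: pole of order 3 at 1/2, modulus 1/2.
Branch term (1/3)*log(1 - τ/(-1/4)): its argument vanishes at τ = -1/4, a logarithmic branch point, modulus 1/4.
The radius of convergence is the smallest modulus among the singular points: 1/4.
The branch term is analytic at 1/2 and contributes nothing to the residue; only the rational part matters.
At the order-3 pole 1/2 set g(τ) = (τ - (1/2))^3*(rational part) = 13/33 - 23*τ/24.
Order-3 pole: residue = g''(a)/2; g''(1/2) = 0, so the residue is 0.
List the singular points by increasing real part (a conjugate pair: the negative imaginary part first).

Radius of convergence at 0: 1/4.
At -1/4: a logarithmic branch point.
At 1/2: a pole of order 3; residue 0.


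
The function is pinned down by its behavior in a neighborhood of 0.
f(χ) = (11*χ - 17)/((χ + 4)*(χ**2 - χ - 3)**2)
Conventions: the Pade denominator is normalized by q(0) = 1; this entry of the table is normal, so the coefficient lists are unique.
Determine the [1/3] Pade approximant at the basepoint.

Taylor coefficients needed (expand at 0): a_0 = -17/36, a_1 = 319/432, a_2 = -1487/1728, a_3 = 56327/62208, a_4 = -650773/746496.
Write the denominator as Q(χ) = 1 + q1*χ + q2*χ^2 + q3*χ^3. Requiring Q*f - P = O(χ^5) with deg P <= 1 kills the coefficients of χ^2..χ^4 in Q*f:
  χ^2: a_2 + q1*a_1 + q2*a_0 = 0, i.e. -1487/1728 + (319/432)*q1 + (-17/36)*q2 = 0.
  χ^3: a_3 + q1*a_2 + q2*a_1 + q3*a_0 = 0, i.e. 56327/62208 + (-1487/1728)*q1 + (319/432)*q2 + (-17/36)*q3 = 0.
  χ^4: a_4 + q1*a_3 + q2*a_2 + q3*a_1 = 0, i.e. -650773/746496 + (56327/62208)*q1 + (-1487/1728)*q2 + (319/432)*q3 = 0.
Solving this linear system: q1 = -2015/4948, q2 = -36503/14844, q3 = -39605/33399.
The numerator is Q*f truncated at degree 1: P0 = a_0 = -17/36; P1 = a_1 + q1*a_0 = 62171/66798.

The Pade approximant has numerator coefficients [-17/36, 62171/66798]; denominator coefficients [1, -2015/4948, -36503/14844, -39605/33399].


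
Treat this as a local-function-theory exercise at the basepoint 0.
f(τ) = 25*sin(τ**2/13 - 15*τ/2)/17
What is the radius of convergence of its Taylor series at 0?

The factor -sin(τ**2/13 - 15*τ/2) is entire and contributes no finite singular point.
The polynomial part has no poles.
No finite singular points: the Taylor series at 0 converges everywhere.

The radius of convergence is infinite.


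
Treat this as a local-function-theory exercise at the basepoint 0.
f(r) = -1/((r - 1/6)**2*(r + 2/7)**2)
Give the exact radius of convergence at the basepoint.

Denominator factor (r + 2/7)^2: pole of order 2 at -2/7, modulus 2/7.
Denominator factor (r - 1/6)^2: pole of order 2 at 1/6, modulus 1/6.
The radius of convergence is the smallest modulus among the singular points: 1/6.

The radius of convergence is 1/6.


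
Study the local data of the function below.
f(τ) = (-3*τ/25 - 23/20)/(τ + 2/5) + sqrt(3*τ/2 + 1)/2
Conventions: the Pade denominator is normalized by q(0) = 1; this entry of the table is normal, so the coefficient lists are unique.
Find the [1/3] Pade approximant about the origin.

The Pade approximant has numerator coefficients [-19/8, 66203914897/36195032960]; denominator coefficients [1, 2070131705/904875824, -567366105/1809751648, 3540452625/7239006592].

Taylor coefficients needed (expand at 0): a_0 = -19/8, a_1 = 581/80, a_2 = -1111/64, a_3 = 11047/256, a_4 = -441205/4096.
Write the denominator as Q(τ) = 1 + q1*τ + q2*τ^2 + q3*τ^3. Requiring Q*f - P = O(τ^5) with deg P <= 1 kills the coefficients of τ^2..τ^4 in Q*f:
  τ^2: a_2 + q1*a_1 + q2*a_0 = 0, i.e. -1111/64 + (581/80)*q1 + (-19/8)*q2 = 0.
  τ^3: a_3 + q1*a_2 + q2*a_1 + q3*a_0 = 0, i.e. 11047/256 + (-1111/64)*q1 + (581/80)*q2 + (-19/8)*q3 = 0.
  τ^4: a_4 + q1*a_3 + q2*a_2 + q3*a_1 = 0, i.e. -441205/4096 + (11047/256)*q1 + (-1111/64)*q2 + (581/80)*q3 = 0.
Solving this linear system: q1 = 2070131705/904875824, q2 = -567366105/1809751648, q3 = 3540452625/7239006592.
The numerator is Q*f truncated at degree 1: P0 = a_0 = -19/8; P1 = a_1 + q1*a_0 = 66203914897/36195032960.


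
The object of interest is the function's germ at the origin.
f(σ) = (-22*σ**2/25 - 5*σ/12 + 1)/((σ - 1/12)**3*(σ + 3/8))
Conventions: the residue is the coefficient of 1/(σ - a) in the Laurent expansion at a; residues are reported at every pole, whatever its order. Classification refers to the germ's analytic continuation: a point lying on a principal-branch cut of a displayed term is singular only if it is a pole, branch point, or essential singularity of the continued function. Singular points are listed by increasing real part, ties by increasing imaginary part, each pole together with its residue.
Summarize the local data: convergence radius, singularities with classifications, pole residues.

Radius of convergence at 0: 1/12.
At -3/8: a pole of order 1; residue -356832/33275.
At 1/12: a pole of order 3; residue 356832/33275.

Denominator factor (σ + 3/8): pole of order 1 at -3/8, modulus 3/8.
Denominator factor (σ - 1/12)^3: pole of order 3 at 1/12, modulus 1/12.
The radius of convergence is the smallest modulus among the singular points: 1/12.
At the order-1 pole -3/8 set g(σ) = (σ - (-3/8))*f(σ) = (-22*σ**2/25 - 5*σ/12 + 1)/(σ - 1/12)**3.
Simple pole: residue = g(a) at a = -3/8, which is -356832/33275.
At the order-3 pole 1/12 set g(σ) = (σ - (1/12))^3*f(σ) = (-22*σ**2/25 - 5*σ/12 + 1)/(σ + 3/8).
Order-3 pole: residue = g''(a)/2; g''(1/12) = 713664/33275, so the residue is 356832/33275.
List the singular points by increasing real part (a conjugate pair: the negative imaginary part first).


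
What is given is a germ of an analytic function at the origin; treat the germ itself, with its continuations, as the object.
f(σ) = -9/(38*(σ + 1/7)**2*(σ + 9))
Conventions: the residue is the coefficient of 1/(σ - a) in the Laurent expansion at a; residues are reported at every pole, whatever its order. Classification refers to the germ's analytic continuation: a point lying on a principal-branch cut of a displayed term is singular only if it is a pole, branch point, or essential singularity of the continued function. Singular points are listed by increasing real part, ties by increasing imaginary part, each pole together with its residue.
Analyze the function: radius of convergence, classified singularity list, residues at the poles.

Denominator factor (σ + 9): pole of order 1 at -9, modulus 9.
Denominator factor (σ + 1/7)^2: pole of order 2 at -1/7, modulus 1/7.
The radius of convergence is the smallest modulus among the singular points: 1/7.
At the order-1 pole -9 set g(σ) = (σ - (-9))*f(σ) = -9/(38*(σ + 1/7)**2).
Simple pole: residue = g(a) at a = -9, which is -441/146072.
At the order-2 pole -1/7 set g(σ) = (σ - (-1/7))^2*f(σ) = -9/(38*(σ + 9)).
Order-2 pole: residue = g'(a); g'(-1/7) = 441/146072, so the residue is 441/146072.
List the singular points by increasing real part (a conjugate pair: the negative imaginary part first).

Radius of convergence at 0: 1/7.
At -9: a pole of order 1; residue -441/146072.
At -1/7: a pole of order 2; residue 441/146072.


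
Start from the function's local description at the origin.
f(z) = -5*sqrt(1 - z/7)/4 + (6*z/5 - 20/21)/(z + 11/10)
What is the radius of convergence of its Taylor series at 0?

The radius of convergence is 11/10.

Denominator factor (z + 11/10): pole of order 1 at -11/10, modulus 11/10.
Branch term (-5/4)*sqrt(1 - z/(7)): its argument vanishes at z = 7, a square-root branch point, modulus 7.
The radius of convergence is the smallest modulus among the singular points: 11/10.


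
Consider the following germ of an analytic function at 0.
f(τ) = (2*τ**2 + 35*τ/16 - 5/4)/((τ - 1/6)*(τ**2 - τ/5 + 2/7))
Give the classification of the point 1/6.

The point is a pole of order 1.

The denominator factor τ - 1/6 vanishes at 1/6 and appears to the power 1; the numerator there equals -239/288, nonzero, and no other factor vanishes.
Hence a pole whose order is the multiplicity, 1.


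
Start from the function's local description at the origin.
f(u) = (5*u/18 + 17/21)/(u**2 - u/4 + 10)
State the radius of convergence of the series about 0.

Denominator factor (u**2 - u/4 + 10): discriminant -639/16, complex-conjugate roots (1/8) + ((3/8)*sqrt(71))*i and (1/8) - ((3/8)*sqrt(71))*i; poles of order 1, moduli sqrt(10) and sqrt(10).
The radius of convergence is the smallest modulus among the singular points: sqrt(10).

The radius of convergence is sqrt(10).


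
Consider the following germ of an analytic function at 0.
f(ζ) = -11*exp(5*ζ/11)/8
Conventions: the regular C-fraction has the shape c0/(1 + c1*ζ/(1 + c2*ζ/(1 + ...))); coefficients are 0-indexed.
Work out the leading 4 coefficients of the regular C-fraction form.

Taylor coefficients (expand at 0): a_0 = -11/8, a_1 = -5/8, a_2 = -25/176, a_3 = -125/5808.
c0 = a_0 = -11/8. Peel one level at a time: if S = 1 + c*ζ/S' with S'(0) = 1, then c is the ζ-coefficient of S and S' = c*ζ/(S - 1).
S_1 = c0/f = 1 + (-5/11)*ζ + (25/242)*ζ^2 + ...; c1 = -5/11.
S_2 = c1*ζ/(S_1 - 1) = 1 + (5/22)*ζ + (25/1452)*ζ^2 + ...; c2 = 5/22.
S_3 = c2*ζ/(S_2 - 1) = 1 + (-5/66)*ζ + ...; c3 = -5/66.

The regular C-fraction coefficients are [-11/8, -5/11, 5/22, -5/66].


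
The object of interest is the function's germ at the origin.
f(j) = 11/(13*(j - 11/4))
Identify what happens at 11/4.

The denominator factor j - 11/4 vanishes at 11/4 and appears to the power 1; the numerator there equals 11/13, nonzero, and no other factor vanishes.
Hence a pole whose order is the multiplicity, 1.

The point is a pole of order 1.


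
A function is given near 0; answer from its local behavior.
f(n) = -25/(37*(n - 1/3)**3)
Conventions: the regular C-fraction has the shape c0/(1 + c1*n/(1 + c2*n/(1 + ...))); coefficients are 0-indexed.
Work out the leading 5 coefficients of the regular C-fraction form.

The regular C-fraction coefficients are [675/37, -9, 3, -2, 1/2].

Taylor coefficients (expand at 0): a_0 = 675/37, a_1 = 6075/37, a_2 = 36450/37, a_3 = 182250/37, a_4 = 820125/37.
c0 = a_0 = 675/37. Peel one level at a time: if S = 1 + c*n/S' with S'(0) = 1, then c is the n-coefficient of S and S' = c*n/(S - 1).
S_1 = c0/f = 1 + (-9)*n + (27)*n^2 + ...; c1 = -9.
S_2 = c1*n/(S_1 - 1) = 1 + (3)*n + (6)*n^2 + ...; c2 = 3.
S_3 = c2*n/(S_2 - 1) = 1 + (-2)*n + (1)*n^2 + ...; c3 = -2.
S_4 = c3*n/(S_3 - 1) = 1 + (1/2)*n + ...; c4 = 1/2.


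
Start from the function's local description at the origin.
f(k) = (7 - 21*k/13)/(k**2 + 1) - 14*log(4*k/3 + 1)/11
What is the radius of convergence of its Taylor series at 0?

The radius of convergence is 3/4.

Denominator factor (k**2 + 1): discriminant -4, complex-conjugate roots (1)*i and -(1)*i; poles of order 1, moduli 1 and 1.
Branch term (-14/11)*log(1 - k/(-3/4)): its argument vanishes at k = -3/4, a logarithmic branch point, modulus 3/4.
The radius of convergence is the smallest modulus among the singular points: 3/4.


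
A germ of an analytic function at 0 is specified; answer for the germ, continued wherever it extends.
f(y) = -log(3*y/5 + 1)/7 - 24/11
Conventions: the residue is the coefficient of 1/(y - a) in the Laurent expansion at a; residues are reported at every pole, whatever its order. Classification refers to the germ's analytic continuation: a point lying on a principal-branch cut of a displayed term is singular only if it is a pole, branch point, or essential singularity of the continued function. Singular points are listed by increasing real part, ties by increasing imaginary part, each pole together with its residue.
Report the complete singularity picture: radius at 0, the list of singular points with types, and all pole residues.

Branch term (-1/7)*log(1 - y/(-5/3)): its argument vanishes at y = -5/3, a logarithmic branch point, modulus 5/3.
The radius of convergence is the smallest modulus among the singular points: 5/3.

Radius of convergence at 0: 5/3.
At -5/3: a logarithmic branch point.


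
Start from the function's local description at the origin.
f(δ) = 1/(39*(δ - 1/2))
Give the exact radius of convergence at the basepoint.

Denominator factor (δ - 1/2): pole of order 1 at 1/2, modulus 1/2.
The radius of convergence is the smallest modulus among the singular points: 1/2.

The radius of convergence is 1/2.


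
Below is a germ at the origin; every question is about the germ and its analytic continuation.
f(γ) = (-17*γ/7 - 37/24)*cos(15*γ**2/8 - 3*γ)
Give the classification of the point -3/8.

There is no denominator, hence no pole anywhere.
The factor cos(15*γ**2/8 - 3*γ) is entire.
So the germ continues analytically to -3/8.

The point is a regular point.


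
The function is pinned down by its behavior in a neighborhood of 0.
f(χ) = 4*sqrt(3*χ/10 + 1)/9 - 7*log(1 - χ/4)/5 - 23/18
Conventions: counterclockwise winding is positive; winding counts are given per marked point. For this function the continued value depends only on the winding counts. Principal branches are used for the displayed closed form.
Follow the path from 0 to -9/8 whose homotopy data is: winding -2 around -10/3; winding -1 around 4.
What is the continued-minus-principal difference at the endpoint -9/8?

The rational part is single-valued and drops out of the difference; each branch term changes only by its own monodromy.
(4/9)*sqrt(1 - χ/(-10/3)): winding -2 is even, the square root returns to the same sheet, contribution 0.
(-7/5)*log(1 - χ/(4)): each positive loop around 4 adds 2*pi*i to the log, so winding -1 contributes (-7/5)*(-1)*2*pi*i = (14/5)*pi*i.
Summing the contributions at χ = -9/8 gives (14/5)*pi*i.

Continued minus principal equals (14/5)*pi*i.


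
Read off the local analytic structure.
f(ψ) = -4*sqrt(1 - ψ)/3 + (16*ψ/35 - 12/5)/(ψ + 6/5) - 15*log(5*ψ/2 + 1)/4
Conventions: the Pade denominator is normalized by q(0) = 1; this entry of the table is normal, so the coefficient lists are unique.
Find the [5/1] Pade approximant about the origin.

The Pade approximant has numerator coefficients [-10/3, -108308320889/7924864248, -8651215039/2264246928, 61025434069/18113975424, -86937962063/36227950848, 343851785137/144911803392]; denominator coefficients [1, 396593317/188687244].

Taylor coefficients needed (expand at 0): a_0 = -10/3, a_1 = -373/56, a_2 = 20521/2016, a_3 = -109021/6048, a_4 = 5151185/145152, a_5 = -15723937/217728, a_6 = 396593317/2612736.
Write the denominator as Q(ψ) = 1 + q1*ψ. Requiring Q*f - P = O(ψ^7) with deg P <= 5 kills the coefficients of ψ^6..ψ^6 in Q*f:
  ψ^6: a_6 + q1*a_5 = 0, i.e. 396593317/2612736 + (-15723937/217728)*q1 = 0.
Solving this linear system: q1 = 396593317/188687244.
The numerator is Q*f truncated at degree 5: P0 = a_0 = -10/3; P1 = a_1 + q1*a_0 = -108308320889/7924864248; P2 = a_2 + q1*a_1 = -8651215039/2264246928; P3 = a_3 + q1*a_2 = 61025434069/18113975424; P4 = a_4 + q1*a_3 = -86937962063/36227950848; P5 = a_5 + q1*a_4 = 343851785137/144911803392.


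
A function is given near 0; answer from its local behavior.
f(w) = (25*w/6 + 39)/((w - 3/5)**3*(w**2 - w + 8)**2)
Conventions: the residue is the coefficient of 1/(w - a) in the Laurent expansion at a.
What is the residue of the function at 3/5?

The residue is -1528203125/8498810976.

At the order-3 pole 3/5 set g(w) = (w - (3/5))^3*f(w) = (25*w/6 + 39)/(w**2 - w + 8)**2.
Order-3 pole: residue = g''(a)/2; g''(3/5) = -1528203125/4249405488, so the residue is -1528203125/8498810976.


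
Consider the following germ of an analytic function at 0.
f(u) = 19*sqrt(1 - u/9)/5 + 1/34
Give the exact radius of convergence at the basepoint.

The radius of convergence is 9.

Branch term (19/5)*sqrt(1 - u/(9)): its argument vanishes at u = 9, a square-root branch point, modulus 9.
The radius of convergence is the smallest modulus among the singular points: 9.


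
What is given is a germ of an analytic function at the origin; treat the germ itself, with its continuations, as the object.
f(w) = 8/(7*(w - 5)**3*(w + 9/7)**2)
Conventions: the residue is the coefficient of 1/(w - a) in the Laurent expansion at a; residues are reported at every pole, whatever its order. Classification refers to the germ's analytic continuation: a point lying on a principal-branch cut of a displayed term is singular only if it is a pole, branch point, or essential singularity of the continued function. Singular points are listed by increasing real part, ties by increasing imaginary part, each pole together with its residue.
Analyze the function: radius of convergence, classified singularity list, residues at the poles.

Denominator factor (w + 9/7)^2: pole of order 2 at -9/7, modulus 9/7.
Denominator factor (w - 5)^3: pole of order 3 at 5, modulus 5.
The radius of convergence is the smallest modulus among the singular points: 9/7.
At the order-2 pole -9/7 set g(w) = (w - (-9/7))^2*f(w) = 8/(7*(w - 5)**3).
Order-2 pole: residue = g'(a); g'(-9/7) = -1029/468512, so the residue is -1029/468512.
At the order-3 pole 5 set g(w) = (w - (5))^3*f(w) = 8/(7*(w + 9/7)**2).
Order-3 pole: residue = g''(a)/2; g''(5) = 1029/234256, so the residue is 1029/468512.
List the singular points by increasing real part (a conjugate pair: the negative imaginary part first).

Radius of convergence at 0: 9/7.
At -9/7: a pole of order 2; residue -1029/468512.
At 5: a pole of order 3; residue 1029/468512.


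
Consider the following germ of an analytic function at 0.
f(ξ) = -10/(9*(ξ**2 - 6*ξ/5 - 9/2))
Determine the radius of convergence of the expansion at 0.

The radius of convergence is -3/5 + (9/10)*sqrt(6).

Denominator factor (ξ**2 - 6*ξ/5 - 9/2): discriminant 486/25, real irrational roots 3/5 + (9/10)*sqrt(6) and 3/5 - (9/10)*sqrt(6); poles of order 1, moduli 3/5 + (9/10)*sqrt(6) and -3/5 + (9/10)*sqrt(6).
The radius of convergence is the smallest modulus among the singular points: -3/5 + (9/10)*sqrt(6).


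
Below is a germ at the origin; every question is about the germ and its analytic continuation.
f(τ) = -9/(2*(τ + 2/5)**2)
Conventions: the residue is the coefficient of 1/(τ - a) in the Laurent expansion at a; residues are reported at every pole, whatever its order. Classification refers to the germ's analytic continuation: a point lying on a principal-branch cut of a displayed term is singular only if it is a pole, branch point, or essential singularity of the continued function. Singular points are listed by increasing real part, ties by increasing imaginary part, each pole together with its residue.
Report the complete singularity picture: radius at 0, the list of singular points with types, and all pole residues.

Denominator factor (τ + 2/5)^2: pole of order 2 at -2/5, modulus 2/5.
The radius of convergence is the smallest modulus among the singular points: 2/5.
At the order-2 pole -2/5 set g(τ) = (τ - (-2/5))^2*f(τ) = -9/2.
Order-2 pole: residue = g'(a); g'(-2/5) = 0, so the residue is 0.

Radius of convergence at 0: 2/5.
At -2/5: a pole of order 2; residue 0.


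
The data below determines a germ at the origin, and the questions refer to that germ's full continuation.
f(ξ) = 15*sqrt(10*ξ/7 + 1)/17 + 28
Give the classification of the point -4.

The point is a regular point.

There is no denominator, hence no pole anywhere.
Branch term sqrt(1 - ξ/(-7/10)): argument at -4 is -33/7, nonzero, so -4 is not its branch point (a point on a principal cut is still regular for the continued germ).
So the germ continues analytically to -4.


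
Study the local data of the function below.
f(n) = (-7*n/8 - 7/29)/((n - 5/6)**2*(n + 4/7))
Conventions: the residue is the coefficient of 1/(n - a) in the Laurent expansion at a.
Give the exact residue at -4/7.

The residue is 13230/100949.

At the order-1 pole -4/7 set g(n) = (n - (-4/7))*f(n) = (-7*n/8 - 7/29)/(n - 5/6)**2.
Simple pole: residue = g(a) at a = -4/7, which is 13230/100949.


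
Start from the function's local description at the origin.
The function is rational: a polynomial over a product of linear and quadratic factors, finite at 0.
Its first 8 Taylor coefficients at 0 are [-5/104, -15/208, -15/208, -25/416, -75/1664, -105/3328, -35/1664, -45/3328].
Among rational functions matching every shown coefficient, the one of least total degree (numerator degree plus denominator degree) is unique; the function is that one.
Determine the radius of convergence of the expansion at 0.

The radius of convergence is 2.

No rational of total degree below 3 reproduces all 8 coefficients; solving the [0/3] Pade equations on them gives f(k) = 5/(13*(k - 2)**3), whose expansion matches every shown term.
Denominator factor (k - 2)^3: pole of order 3 at 2, modulus 2.
The radius of convergence is the smallest modulus among the singular points: 2.


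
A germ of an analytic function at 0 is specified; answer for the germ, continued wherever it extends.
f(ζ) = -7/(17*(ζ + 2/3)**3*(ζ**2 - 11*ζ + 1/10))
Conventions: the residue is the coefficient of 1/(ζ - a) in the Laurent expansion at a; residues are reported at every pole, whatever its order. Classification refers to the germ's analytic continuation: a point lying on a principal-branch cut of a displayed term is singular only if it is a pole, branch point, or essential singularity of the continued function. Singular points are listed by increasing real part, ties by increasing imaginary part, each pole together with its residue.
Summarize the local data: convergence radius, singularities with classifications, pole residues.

Radius of convergence at 0: 11/2 - (3/10)*sqrt(335).
At -2/3: a pole of order 3; residue -736022700/6058814093.
At 11/2 - (3/10)*sqrt(335): a pole of order 1; residue 368011350/6058814093 + (1347667650/405940544231)*sqrt(335).
At 11/2 + (3/10)*sqrt(335): a pole of order 1; residue 368011350/6058814093 - (1347667650/405940544231)*sqrt(335).


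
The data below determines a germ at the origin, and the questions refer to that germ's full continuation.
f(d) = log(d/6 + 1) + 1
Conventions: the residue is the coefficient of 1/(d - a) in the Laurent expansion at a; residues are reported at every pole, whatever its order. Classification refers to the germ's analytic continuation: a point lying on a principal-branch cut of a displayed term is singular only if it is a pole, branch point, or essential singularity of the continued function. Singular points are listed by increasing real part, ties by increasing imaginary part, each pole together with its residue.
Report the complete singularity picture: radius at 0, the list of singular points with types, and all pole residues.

Radius of convergence at 0: 6.
At -6: a logarithmic branch point.

Branch term (1)*log(1 - d/(-6)): its argument vanishes at d = -6, a logarithmic branch point, modulus 6.
The radius of convergence is the smallest modulus among the singular points: 6.


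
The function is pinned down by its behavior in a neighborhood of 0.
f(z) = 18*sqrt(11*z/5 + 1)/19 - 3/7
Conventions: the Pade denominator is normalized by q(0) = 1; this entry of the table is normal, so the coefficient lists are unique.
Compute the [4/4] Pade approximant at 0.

The Pade approximant has numerator coefficients [69/133, 231/76, 308187/53200, 427251/106400, 15768357/21280000]; denominator coefficients [1, 77/20, 363/80, 1331/800, 14641/160000].

Taylor coefficients needed (expand at 0): a_0 = 69/133, a_1 = 99/95, a_2 = -1089/1900, a_3 = 11979/19000, a_4 = -131769/152000, a_5 = 10146213/7600000, a_6 = -334825029/152000000, a_7 = 5787689787/1520000000, a_8 = -827639639541/121600000000.
Write the denominator as Q(z) = 1 + q1*z + q2*z^2 + q3*z^3 + q4*z^4. Requiring Q*f - P = O(z^9) with deg P <= 4 kills the coefficients of z^5..z^8 in Q*f:
  z^5: a_5 + q1*a_4 + q2*a_3 + q3*a_2 + q4*a_1 = 0, i.e. 10146213/7600000 + (-131769/152000)*q1 + (11979/19000)*q2 + (-1089/1900)*q3 + (99/95)*q4 = 0.
  z^6: a_6 + q1*a_5 + q2*a_4 + q3*a_3 + q4*a_2 = 0, i.e. -334825029/152000000 + (10146213/7600000)*q1 + (-131769/152000)*q2 + (11979/19000)*q3 + (-1089/1900)*q4 = 0.
  z^7: a_7 + q1*a_6 + q2*a_5 + q3*a_4 + q4*a_3 = 0, i.e. 5787689787/1520000000 + (-334825029/152000000)*q1 + (10146213/7600000)*q2 + (-131769/152000)*q3 + (11979/19000)*q4 = 0.
  z^8: a_8 + q1*a_7 + q2*a_6 + q3*a_5 + q4*a_4 = 0, i.e. -827639639541/121600000000 + (5787689787/1520000000)*q1 + (-334825029/152000000)*q2 + (10146213/7600000)*q3 + (-131769/152000)*q4 = 0.
Solving this linear system: q1 = 77/20, q2 = 363/80, q3 = 1331/800, q4 = 14641/160000.
The numerator is Q*f truncated at degree 4: P0 = a_0 = 69/133; P1 = a_1 + q1*a_0 = 231/76; P2 = a_2 + q1*a_1 + q2*a_0 = 308187/53200; P3 = a_3 + q1*a_2 + q2*a_1 + q3*a_0 = 427251/106400; P4 = a_4 + q1*a_3 + q2*a_2 + q3*a_1 + q4*a_0 = 15768357/21280000.


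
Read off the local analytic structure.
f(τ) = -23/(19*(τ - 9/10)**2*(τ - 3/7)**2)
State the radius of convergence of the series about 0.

The radius of convergence is 3/7.

Denominator factor (τ - 9/10)^2: pole of order 2 at 9/10, modulus 9/10.
Denominator factor (τ - 3/7)^2: pole of order 2 at 3/7, modulus 3/7.
The radius of convergence is the smallest modulus among the singular points: 3/7.


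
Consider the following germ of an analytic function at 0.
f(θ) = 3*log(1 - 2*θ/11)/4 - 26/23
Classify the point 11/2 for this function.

The term (3/4)*log(1 - θ/(11/2)) has argument 1 - 11/2/(11/2) = 0 at 11/2: a logarithmic (infinitely-sheeted) branch point; the remaining terms are analytic or single-valued there.

The point is a logarithmic branch point.


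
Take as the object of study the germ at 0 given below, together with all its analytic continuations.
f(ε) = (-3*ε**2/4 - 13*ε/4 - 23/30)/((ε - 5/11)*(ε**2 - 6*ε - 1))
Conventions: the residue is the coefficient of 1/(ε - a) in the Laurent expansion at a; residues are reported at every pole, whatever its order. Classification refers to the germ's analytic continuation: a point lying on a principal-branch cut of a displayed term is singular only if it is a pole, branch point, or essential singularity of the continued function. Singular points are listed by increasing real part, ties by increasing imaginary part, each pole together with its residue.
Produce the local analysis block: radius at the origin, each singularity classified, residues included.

Radius of convergence at 0: -3 + sqrt(10).
At 3 - sqrt(10): a pole of order 1; residue -18293/25560 + (52481/255600)*sqrt(10).
At 5/11: a pole of order 1; residue 2177/3195.
At 3 + sqrt(10): a pole of order 1; residue -18293/25560 - (52481/255600)*sqrt(10).


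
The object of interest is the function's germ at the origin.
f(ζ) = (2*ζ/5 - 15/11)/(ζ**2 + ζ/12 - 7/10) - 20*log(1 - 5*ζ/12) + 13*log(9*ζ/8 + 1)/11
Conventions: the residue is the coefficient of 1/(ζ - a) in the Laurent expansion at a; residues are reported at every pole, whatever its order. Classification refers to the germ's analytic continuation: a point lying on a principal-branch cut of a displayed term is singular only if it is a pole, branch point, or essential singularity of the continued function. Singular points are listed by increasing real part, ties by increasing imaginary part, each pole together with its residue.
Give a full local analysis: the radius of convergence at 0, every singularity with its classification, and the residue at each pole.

Denominator factor (ζ**2 + ζ/12 - 7/10): discriminant 2021/720, real irrational roots -1/24 + (1/120)*sqrt(10105) and -1/24 - (1/120)*sqrt(10105); poles of order 1, moduli -1/24 + (1/120)*sqrt(10105) and 1/24 + (1/120)*sqrt(10105).
Branch term (-20)*log(1 - ζ/(12/5)): its argument vanishes at ζ = 12/5, a logarithmic branch point, modulus 12/5.
Branch term (13/11)*log(1 - ζ/(-8/9)): its argument vanishes at ζ = -8/9, a logarithmic branch point, modulus 8/9.
The radius of convergence is the smallest modulus among the singular points: -1/24 + (1/120)*sqrt(10105).
The branch terms are analytic at -1/24 - (1/120)*sqrt(10105) and contribute nothing to the residue; only the rational part matters.
The factor ζ**2 + ζ/12 - 7/10 splits as (ζ - a)(ζ - a') with a = -1/24 - (1/120)*sqrt(10105), a' = -1/24 + (1/120)*sqrt(10105). At the order-1 pole a set g(ζ) = (ζ - a)*(rational part) = [2*ζ/5 - 15/11] / (ζ - a').
Simple pole: residue = g(a) at a = -1/24 - (1/120)*sqrt(10105), which is 1/5 + (911/111155)*sqrt(10105).
The branch terms are analytic at -1/24 + (1/120)*sqrt(10105) and contribute nothing to the residue; only the rational part matters.
The factor ζ**2 + ζ/12 - 7/10 splits as (ζ - a)(ζ - a') with a = -1/24 + (1/120)*sqrt(10105), a' = -1/24 - (1/120)*sqrt(10105). At the order-1 pole a set g(ζ) = (ζ - a)*(rational part) = [2*ζ/5 - 15/11] / (ζ - a').
Simple pole: residue = g(a) at a = -1/24 + (1/120)*sqrt(10105), which is 1/5 - (911/111155)*sqrt(10105).
List the singular points by increasing real part (a conjugate pair: the negative imaginary part first).

Radius of convergence at 0: -1/24 + (1/120)*sqrt(10105).
At -8/9: a logarithmic branch point.
At -1/24 - (1/120)*sqrt(10105): a pole of order 1; residue 1/5 + (911/111155)*sqrt(10105).
At -1/24 + (1/120)*sqrt(10105): a pole of order 1; residue 1/5 - (911/111155)*sqrt(10105).
At 12/5: a logarithmic branch point.


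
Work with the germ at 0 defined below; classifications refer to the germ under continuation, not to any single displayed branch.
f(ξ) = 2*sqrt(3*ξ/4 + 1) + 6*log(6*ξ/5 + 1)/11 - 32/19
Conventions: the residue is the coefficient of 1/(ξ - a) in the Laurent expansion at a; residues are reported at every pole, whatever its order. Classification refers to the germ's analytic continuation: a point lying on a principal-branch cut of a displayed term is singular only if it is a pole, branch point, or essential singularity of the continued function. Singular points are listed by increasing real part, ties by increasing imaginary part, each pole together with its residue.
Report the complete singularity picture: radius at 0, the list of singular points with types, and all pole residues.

Branch term (6/11)*log(1 - ξ/(-5/6)): its argument vanishes at ξ = -5/6, a logarithmic branch point, modulus 5/6.
Branch term (2)*sqrt(1 - ξ/(-4/3)): its argument vanishes at ξ = -4/3, a square-root branch point, modulus 4/3.
The radius of convergence is the smallest modulus among the singular points: 5/6.
List the singular points by increasing real part (a conjugate pair: the negative imaginary part first).

Radius of convergence at 0: 5/6.
At -4/3: an algebraic (square-root) branch point.
At -5/6: a logarithmic branch point.


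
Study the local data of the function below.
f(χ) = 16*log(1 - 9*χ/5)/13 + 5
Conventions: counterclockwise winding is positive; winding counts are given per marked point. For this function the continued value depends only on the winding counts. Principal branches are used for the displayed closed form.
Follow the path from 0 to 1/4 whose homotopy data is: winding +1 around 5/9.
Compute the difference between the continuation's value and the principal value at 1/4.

The rational part is single-valued and drops out of the difference; each branch term changes only by its own monodromy.
(16/13)*log(1 - χ/(5/9)): each positive loop around 5/9 adds 2*pi*i to the log, so winding +1 contributes (16/13)*(1)*2*pi*i = (32/13)*pi*i.
Summing the contributions at χ = 1/4 gives (32/13)*pi*i.

Continued minus principal equals (32/13)*pi*i.


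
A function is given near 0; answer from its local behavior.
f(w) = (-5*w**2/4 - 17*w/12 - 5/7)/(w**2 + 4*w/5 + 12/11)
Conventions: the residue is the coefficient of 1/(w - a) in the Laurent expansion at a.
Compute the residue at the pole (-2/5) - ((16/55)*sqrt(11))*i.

The residue is (-5/24) + ((1885/14784)*sqrt(11))*i.

The factor w**2 + 4*w/5 + 12/11 splits as (w - a)(w - a') with a = (-2/5) - ((16/55)*sqrt(11))*i, a' = (-2/5) + ((16/55)*sqrt(11))*i. At the order-1 pole a set g(w) = (w - a)*f(w) = [-5*w**2/4 - 17*w/12 - 5/7] / (w - a').
Simple pole: residue = g(a) at a = (-2/5) - ((16/55)*sqrt(11))*i, which is (-5/24) + ((1885/14784)*sqrt(11))*i.


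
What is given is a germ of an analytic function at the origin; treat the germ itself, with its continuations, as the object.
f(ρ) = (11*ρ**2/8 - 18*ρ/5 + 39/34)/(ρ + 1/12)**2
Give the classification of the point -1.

The point is a regular point.

Denominator factors: ρ + 1/12 = -11/12 at ρ = -1 — none vanishes.
So the germ continues analytically to -1.
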